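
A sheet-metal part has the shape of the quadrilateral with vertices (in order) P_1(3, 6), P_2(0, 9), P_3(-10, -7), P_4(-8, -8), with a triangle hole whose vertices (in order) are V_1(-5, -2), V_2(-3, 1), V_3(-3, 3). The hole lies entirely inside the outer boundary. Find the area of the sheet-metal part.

56.5

Outer boundary:
Apply the shoelace (surveyor's) formula: 2A = Σ (x_i·y_{i+1} − x_{i+1}·y_i), indices taken mod 4.
Cross-terms: 27, 90, 24, -24  ⇒  Σ = 117
Area = |Σ|/2 = 58.5.
Hole:
Σ = (-11) + (-6) + (21) = 4
Area = |Σ|/2 = 2.
Net area = 58.5 − 2 = 56.5.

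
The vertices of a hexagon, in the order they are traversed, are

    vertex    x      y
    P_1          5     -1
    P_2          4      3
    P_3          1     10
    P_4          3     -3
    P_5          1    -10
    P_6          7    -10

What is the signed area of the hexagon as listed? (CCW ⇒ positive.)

Apply the shoelace (surveyor's) formula: 2A = Σ (x_i·y_{i+1} − x_{i+1}·y_i), indices taken mod 6.
Σ = (19) + (37) + (-33) + (-27) + (60) + (43) = 99
Signed area = Σ/2 = 49.5 (positive ⇒ counter-clockwise traversal).

49.5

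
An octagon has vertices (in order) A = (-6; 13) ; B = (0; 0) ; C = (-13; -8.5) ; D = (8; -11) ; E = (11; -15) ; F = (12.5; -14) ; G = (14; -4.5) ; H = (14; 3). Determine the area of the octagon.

345.125

Σ = (0) + (0) + (211) + (1) + (33.5) + (139.75) + (105) + (200) = 690.25
Area = |Σ|/2 = 345.125.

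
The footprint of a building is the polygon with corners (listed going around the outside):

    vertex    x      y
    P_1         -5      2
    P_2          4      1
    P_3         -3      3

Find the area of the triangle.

5.5

Apply Gauss's area formula: 2A = Σ (x_i·y_{i+1} − x_{i+1}·y_i), indices taken mod 3.
P_1→P_2: (-5)(1) − (4)(2) = -13
P_2→P_3: (4)(3) − (-3)(1) = 15
P_3→P_1: (-3)(2) − (-5)(3) = 9
Σ = 11
Area = |Σ|/2 = 5.5.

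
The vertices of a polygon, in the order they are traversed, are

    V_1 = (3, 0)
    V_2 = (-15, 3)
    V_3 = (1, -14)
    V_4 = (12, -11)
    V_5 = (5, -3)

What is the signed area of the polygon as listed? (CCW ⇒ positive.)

Cross-terms: 9, 207, 157, 19, 9  ⇒  Σ = 401
Signed area = Σ/2 = 200.5 (positive ⇒ counter-clockwise traversal).

200.5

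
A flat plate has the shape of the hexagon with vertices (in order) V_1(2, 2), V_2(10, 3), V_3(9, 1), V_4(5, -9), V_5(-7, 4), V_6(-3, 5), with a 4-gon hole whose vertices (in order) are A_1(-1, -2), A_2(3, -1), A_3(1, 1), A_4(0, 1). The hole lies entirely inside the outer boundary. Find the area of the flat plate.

93

Outer boundary:
V_1→V_2: (2)(3) − (10)(2) = -14
V_2→V_3: (10)(1) − (9)(3) = -17
V_3→V_4: (9)(-9) − (5)(1) = -86
V_4→V_5: (5)(4) − (-7)(-9) = -43
V_5→V_6: (-7)(5) − (-3)(4) = -23
V_6→V_1: (-3)(2) − (2)(5) = -16
Σ = -199
Area = |Σ|/2 = 99.5.
Hole:
Cross-terms: 7, 4, 1, 1  ⇒  Σ = 13
Area = |Σ|/2 = 6.5.
Net area = 99.5 − 6.5 = 93.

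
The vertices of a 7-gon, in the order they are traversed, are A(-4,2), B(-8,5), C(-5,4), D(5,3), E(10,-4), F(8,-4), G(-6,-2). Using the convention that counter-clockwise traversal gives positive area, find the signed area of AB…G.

Σ = (-4) + (-7) + (-35) + (-50) + (-8) + (-40) + (-20) = -164
Signed area = Σ/2 = -82 (negative ⇒ clockwise traversal).

-82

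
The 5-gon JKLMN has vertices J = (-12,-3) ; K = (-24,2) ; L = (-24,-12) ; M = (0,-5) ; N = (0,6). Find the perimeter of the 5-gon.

|JK| = √((-12)² + (5)²) = √169 = 13
|KL| = √((0)² + (-14)²) = √196 = 14
|LM| = √((24)² + (7)²) = √625 = 25
|MN| = √((0)² + (11)²) = √121 = 11
|NJ| = √((-12)² + (-9)²) = √225 = 15
Perimeter = 13 + 14 + 25 + 11 + 15 = 78.

78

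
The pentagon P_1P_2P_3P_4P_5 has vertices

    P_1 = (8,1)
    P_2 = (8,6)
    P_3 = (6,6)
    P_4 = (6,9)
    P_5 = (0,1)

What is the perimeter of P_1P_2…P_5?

28

|P_1P_2| = √((0)² + (5)²) = √25 = 5
|P_2P_3| = √((-2)² + (0)²) = √4 = 2
|P_3P_4| = √((0)² + (3)²) = √9 = 3
|P_4P_5| = √((-6)² + (-8)²) = √100 = 10
|P_5P_1| = √((8)² + (0)²) = √64 = 8
Perimeter = 5 + 2 + 3 + 10 + 8 = 28.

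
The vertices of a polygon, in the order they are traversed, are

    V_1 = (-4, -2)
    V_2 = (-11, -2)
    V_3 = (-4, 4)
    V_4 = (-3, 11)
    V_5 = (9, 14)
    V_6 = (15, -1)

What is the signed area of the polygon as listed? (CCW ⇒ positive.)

Cross-terms: -14, -52, -32, -141, -219, -34  ⇒  Σ = -492
Signed area = Σ/2 = -246 (negative ⇒ clockwise traversal).

-246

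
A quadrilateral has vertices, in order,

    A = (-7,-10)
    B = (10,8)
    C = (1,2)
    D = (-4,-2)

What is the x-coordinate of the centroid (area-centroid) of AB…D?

-5/33

Apply the shoelace (surveyor's) formula. First the cross-terms c_i = x_i·y_{i+1} − x_{i+1}·y_i:
  44, 12, 6, 26  ⇒  2A = 88, A = 44.
Then Σ (x_i + x_{i+1})·c_i = -40, so x̄ = -40 / (6·44) = -5/33.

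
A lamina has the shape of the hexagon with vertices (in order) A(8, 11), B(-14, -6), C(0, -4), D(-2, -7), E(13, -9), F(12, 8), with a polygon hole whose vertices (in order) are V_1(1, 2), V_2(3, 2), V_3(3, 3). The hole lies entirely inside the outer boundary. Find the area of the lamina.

270.5

Outer boundary:
Apply the shoelace formula: 2A = Σ (x_i·y_{i+1} − x_{i+1}·y_i), indices taken mod 6.
Σ = (106) + (56) + (-8) + (109) + (212) + (68) = 543
Area = |Σ|/2 = 271.5.
Hole:
Apply the shoelace formula: 2A = Σ (x_i·y_{i+1} − x_{i+1}·y_i), indices taken mod 3.
Σ = (-4) + (3) + (3) = 2
Area = |Σ|/2 = 1.
Net area = 271.5 − 1 = 270.5.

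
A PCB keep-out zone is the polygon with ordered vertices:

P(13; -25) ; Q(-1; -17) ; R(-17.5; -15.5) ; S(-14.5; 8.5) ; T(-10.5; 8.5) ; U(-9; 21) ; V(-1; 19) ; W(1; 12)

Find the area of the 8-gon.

Apply the shoelace formula: 2A = Σ (x_i·y_{i+1} − x_{i+1}·y_i), indices taken mod 8.
Σ = (-246) + (-282) + (-373.5) + (-34) + (-144) + (-150) + (-31) + (-181) = -1441.5
Area = |Σ|/2 = 720.75.

720.75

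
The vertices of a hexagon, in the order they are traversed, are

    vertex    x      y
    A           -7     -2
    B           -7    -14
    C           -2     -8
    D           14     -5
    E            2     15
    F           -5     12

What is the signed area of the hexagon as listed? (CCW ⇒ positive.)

323.5

Apply Gauss's area formula: 2A = Σ (x_i·y_{i+1} − x_{i+1}·y_i), indices taken mod 6.
Σ = (84) + (28) + (122) + (220) + (99) + (94) = 647
Signed area = Σ/2 = 323.5 (positive ⇒ counter-clockwise traversal).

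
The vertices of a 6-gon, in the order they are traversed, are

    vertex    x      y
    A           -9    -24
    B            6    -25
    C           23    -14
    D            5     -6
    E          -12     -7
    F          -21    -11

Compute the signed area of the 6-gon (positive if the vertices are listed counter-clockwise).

537.5

A→B: (-9)(-25) − (6)(-24) = 369
B→C: (6)(-14) − (23)(-25) = 491
C→D: (23)(-6) − (5)(-14) = -68
D→E: (5)(-7) − (-12)(-6) = -107
E→F: (-12)(-11) − (-21)(-7) = -15
F→A: (-21)(-24) − (-9)(-11) = 405
Σ = 1075
Signed area = Σ/2 = 537.5 (positive ⇒ counter-clockwise traversal).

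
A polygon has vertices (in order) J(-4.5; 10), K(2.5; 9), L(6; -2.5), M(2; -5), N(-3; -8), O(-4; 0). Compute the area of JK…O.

Apply the surveyor's formula: 2A = Σ (x_i·y_{i+1} − x_{i+1}·y_i), indices taken mod 6.
J→K: (-4.5)(9) − (2.5)(10) = -65.5
K→L: (2.5)(-2.5) − (6)(9) = -60.25
L→M: (6)(-5) − (2)(-2.5) = -25
M→N: (2)(-8) − (-3)(-5) = -31
N→O: (-3)(0) − (-4)(-8) = -32
O→J: (-4)(10) − (-4.5)(0) = -40
Σ = -253.75
Area = |Σ|/2 = 126.875.

126.875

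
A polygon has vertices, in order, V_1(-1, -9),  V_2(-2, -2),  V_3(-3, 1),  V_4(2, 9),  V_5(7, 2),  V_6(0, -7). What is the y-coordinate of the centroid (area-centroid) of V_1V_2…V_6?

Apply the surveyor's formula. First the cross-terms c_i = x_i·y_{i+1} − x_{i+1}·y_i:
  -16, -8, -29, -59, -49, -7  ⇒  2A = -168, A = -84.
Then Σ (y_i + y_{i+1})·c_i = -398, so ȳ = -398 / (6·(-84)) = 199/252.

199/252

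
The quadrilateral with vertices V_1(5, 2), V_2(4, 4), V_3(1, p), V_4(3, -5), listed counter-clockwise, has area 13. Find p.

-8

The doubled signed area Σ (x_i y_{i+1} − x_{i+1} y_i) is linear in p.
With p=0 it equals 34; the coefficient of p is 1 (from the two edges through V_3).
So 1·p + 34 = 2·13 = 26 ⇒ p = -8.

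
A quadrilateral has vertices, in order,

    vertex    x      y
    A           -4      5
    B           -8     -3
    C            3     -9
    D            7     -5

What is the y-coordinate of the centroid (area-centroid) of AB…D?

Apply the surveyor's formula. First the cross-terms c_i = x_i·y_{i+1} − x_{i+1}·y_i:
  52, 81, 48, 15  ⇒  2A = 196, A = 98.
Then Σ (y_i + y_{i+1})·c_i = -1540, so ȳ = -1540 / (6·98) = -55/21.

-55/21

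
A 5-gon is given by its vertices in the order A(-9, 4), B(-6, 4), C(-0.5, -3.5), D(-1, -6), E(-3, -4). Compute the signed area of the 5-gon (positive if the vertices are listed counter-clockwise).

Σ = (-12) + (23) + (-0.5) + (-14) + (-48) = -51.5
Signed area = Σ/2 = -25.75 (negative ⇒ clockwise traversal).

-25.75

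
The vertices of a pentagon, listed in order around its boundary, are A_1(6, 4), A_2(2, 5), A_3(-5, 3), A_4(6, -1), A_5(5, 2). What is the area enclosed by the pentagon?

Σ = (22) + (31) + (-13) + (17) + (8) = 65
Area = |Σ|/2 = 32.5.

32.5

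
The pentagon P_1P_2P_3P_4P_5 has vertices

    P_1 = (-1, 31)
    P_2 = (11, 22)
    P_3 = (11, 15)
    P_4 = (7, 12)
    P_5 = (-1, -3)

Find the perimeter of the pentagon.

78

|P_1P_2| = √((12)² + (-9)²) = √225 = 15
|P_2P_3| = √((0)² + (-7)²) = √49 = 7
|P_3P_4| = √((-4)² + (-3)²) = √25 = 5
|P_4P_5| = √((-8)² + (-15)²) = √289 = 17
|P_5P_1| = √((0)² + (34)²) = √1156 = 34
Perimeter = 15 + 7 + 5 + 17 + 34 = 78.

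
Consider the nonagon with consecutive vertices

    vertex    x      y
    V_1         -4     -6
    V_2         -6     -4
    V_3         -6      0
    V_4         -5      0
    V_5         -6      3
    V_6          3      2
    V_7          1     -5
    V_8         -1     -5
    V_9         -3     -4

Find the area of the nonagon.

Apply the shoelace (surveyor's) formula: 2A = Σ (x_i·y_{i+1} − x_{i+1}·y_i), indices taken mod 9.
V_1→V_2: (-4)(-4) − (-6)(-6) = -20
V_2→V_3: (-6)(0) − (-6)(-4) = -24
V_3→V_4: (-6)(0) − (-5)(0) = 0
V_4→V_5: (-5)(3) − (-6)(0) = -15
V_5→V_6: (-6)(2) − (3)(3) = -21
V_6→V_7: (3)(-5) − (1)(2) = -17
V_7→V_8: (1)(-5) − (-1)(-5) = -10
V_8→V_9: (-1)(-4) − (-3)(-5) = -11
V_9→V_1: (-3)(-6) − (-4)(-4) = 2
Σ = -116
Area = |Σ|/2 = 58.

58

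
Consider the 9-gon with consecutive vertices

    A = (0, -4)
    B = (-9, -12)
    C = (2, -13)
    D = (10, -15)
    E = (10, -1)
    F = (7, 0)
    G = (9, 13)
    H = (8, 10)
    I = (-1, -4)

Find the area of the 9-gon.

Apply Gauss's area formula: 2A = Σ (x_i·y_{i+1} − x_{i+1}·y_i), indices taken mod 9.
A→B: (0)(-12) − (-9)(-4) = -36
B→C: (-9)(-13) − (2)(-12) = 141
C→D: (2)(-15) − (10)(-13) = 100
D→E: (10)(-1) − (10)(-15) = 140
E→F: (10)(0) − (7)(-1) = 7
F→G: (7)(13) − (9)(0) = 91
G→H: (9)(10) − (8)(13) = -14
H→I: (8)(-4) − (-1)(10) = -22
I→A: (-1)(-4) − (0)(-4) = 4
Σ = 411
Area = |Σ|/2 = 205.5.

205.5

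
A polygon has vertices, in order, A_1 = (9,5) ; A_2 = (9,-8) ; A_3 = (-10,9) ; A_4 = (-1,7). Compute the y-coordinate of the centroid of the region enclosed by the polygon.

Apply the shoelace formula. First the cross-terms c_i = x_i·y_{i+1} − x_{i+1}·y_i:
  -117, 1, -61, -68  ⇒  2A = -245, A = -122.5.
Then Σ (y_i + y_{i+1})·c_i = -1440, so ȳ = -1440 / (6·(-122.5)) = 96/49.

96/49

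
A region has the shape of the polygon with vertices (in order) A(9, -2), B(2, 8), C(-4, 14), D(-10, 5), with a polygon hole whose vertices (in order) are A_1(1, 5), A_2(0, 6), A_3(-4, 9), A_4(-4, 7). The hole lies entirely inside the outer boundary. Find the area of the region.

Outer boundary:
Apply Gauss's area formula: 2A = Σ (x_i·y_{i+1} − x_{i+1}·y_i), indices taken mod 4.
Cross-terms: 76, 60, 120, -25  ⇒  Σ = 231
Area = |Σ|/2 = 115.5.
Hole:
Apply Gauss's area formula: 2A = Σ (x_i·y_{i+1} − x_{i+1}·y_i), indices taken mod 4.
Σ = (6) + (24) + (8) + (-27) = 11
Area = |Σ|/2 = 5.5.
Net area = 115.5 − 5.5 = 110.

110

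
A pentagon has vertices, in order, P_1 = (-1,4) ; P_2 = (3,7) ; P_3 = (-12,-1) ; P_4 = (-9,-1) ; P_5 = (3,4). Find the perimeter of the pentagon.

42

|P_1P_2| = √((4)² + (3)²) = √25 = 5
|P_2P_3| = √((-15)² + (-8)²) = √289 = 17
|P_3P_4| = √((3)² + (0)²) = √9 = 3
|P_4P_5| = √((12)² + (5)²) = √169 = 13
|P_5P_1| = √((-4)² + (0)²) = √16 = 4
Perimeter = 5 + 17 + 3 + 13 + 4 = 42.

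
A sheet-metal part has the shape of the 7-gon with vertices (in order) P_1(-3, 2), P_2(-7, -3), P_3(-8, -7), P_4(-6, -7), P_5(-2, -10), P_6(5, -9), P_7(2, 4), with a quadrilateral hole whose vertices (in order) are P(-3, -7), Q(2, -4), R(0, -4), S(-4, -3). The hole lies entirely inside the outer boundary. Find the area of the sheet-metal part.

104.5

Outer boundary:
Apply Gauss's area formula: 2A = Σ (x_i·y_{i+1} − x_{i+1}·y_i), indices taken mod 7.
Cross-terms: 23, 25, 14, 46, 68, 38, 16  ⇒  Σ = 230
Area = |Σ|/2 = 115.
Hole:
Σ = (26) + (-8) + (-16) + (19) = 21
Area = |Σ|/2 = 10.5.
Net area = 115 − 10.5 = 104.5.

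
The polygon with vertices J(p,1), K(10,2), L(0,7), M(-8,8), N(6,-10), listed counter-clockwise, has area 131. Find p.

9

Write out the shoelace sum; only the two edges meeting at J involve p:
2·Area = [(6·1 − p·(-10)) + (p·2 − 10·1)] + 158
       = 12·p + 154 = 262
⇒ p = 9.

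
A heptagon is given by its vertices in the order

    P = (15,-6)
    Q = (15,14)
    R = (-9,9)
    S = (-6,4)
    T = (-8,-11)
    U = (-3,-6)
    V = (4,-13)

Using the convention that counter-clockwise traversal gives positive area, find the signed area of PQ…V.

463

Apply the shoelace formula: 2A = Σ (x_i·y_{i+1} − x_{i+1}·y_i), indices taken mod 7.
P→Q: (15)(14) − (15)(-6) = 300
Q→R: (15)(9) − (-9)(14) = 261
R→S: (-9)(4) − (-6)(9) = 18
S→T: (-6)(-11) − (-8)(4) = 98
T→U: (-8)(-6) − (-3)(-11) = 15
U→V: (-3)(-13) − (4)(-6) = 63
V→P: (4)(-6) − (15)(-13) = 171
Σ = 926
Signed area = Σ/2 = 463 (positive ⇒ counter-clockwise traversal).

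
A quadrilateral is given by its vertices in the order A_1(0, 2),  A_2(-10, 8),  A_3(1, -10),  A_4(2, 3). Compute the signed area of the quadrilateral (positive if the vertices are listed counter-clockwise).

Apply the shoelace formula: 2A = Σ (x_i·y_{i+1} − x_{i+1}·y_i), indices taken mod 4.
Σ = (20) + (92) + (23) + (4) = 139
Signed area = Σ/2 = 69.5 (positive ⇒ counter-clockwise traversal).

69.5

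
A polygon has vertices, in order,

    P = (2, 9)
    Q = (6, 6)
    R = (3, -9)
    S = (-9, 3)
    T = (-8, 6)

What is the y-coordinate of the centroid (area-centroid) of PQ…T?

Apply the shoelace formula. First the cross-terms c_i = x_i·y_{i+1} − x_{i+1}·y_i:
  -42, -72, -72, -30, -84  ⇒  2A = -300, A = -150.
Then Σ (y_i + y_{i+1})·c_i = -1512, so ȳ = -1512 / (6·(-150)) = 1.68.

1.68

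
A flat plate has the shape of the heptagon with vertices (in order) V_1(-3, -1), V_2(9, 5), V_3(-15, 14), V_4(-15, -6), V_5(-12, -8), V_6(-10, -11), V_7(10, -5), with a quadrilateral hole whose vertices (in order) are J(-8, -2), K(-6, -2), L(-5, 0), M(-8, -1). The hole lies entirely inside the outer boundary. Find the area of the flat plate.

361.5

Outer boundary:
Σ = (-6) + (201) + (300) + (48) + (52) + (160) + (-25) = 730
Area = |Σ|/2 = 365.
Hole:
Apply Gauss's area formula: 2A = Σ (x_i·y_{i+1} − x_{i+1}·y_i), indices taken mod 4.
Cross-terms: 4, -10, 5, 8  ⇒  Σ = 7
Area = |Σ|/2 = 3.5.
Net area = 365 − 3.5 = 361.5.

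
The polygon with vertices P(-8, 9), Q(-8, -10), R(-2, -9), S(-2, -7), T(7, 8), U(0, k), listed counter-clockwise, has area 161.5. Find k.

The doubled signed area Σ (x_i y_{i+1} − x_{i+1} y_i) is linear in k.
With k=0 it equals 233; the coefficient of k is 15 (from the two edges through U).
So 15·k + 233 = 2·161.5 = 323 ⇒ k = 6.

6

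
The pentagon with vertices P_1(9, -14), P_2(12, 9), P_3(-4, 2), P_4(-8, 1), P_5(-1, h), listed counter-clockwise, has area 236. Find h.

Write out the shoelace sum; only the two edges meeting at P_5 involve h:
2·Area = [((-8)·h − (-1)·1) + ((-1)·(-14) − 9·h)] + 321
       = -17·h + 336 = 472
⇒ h = -8.

-8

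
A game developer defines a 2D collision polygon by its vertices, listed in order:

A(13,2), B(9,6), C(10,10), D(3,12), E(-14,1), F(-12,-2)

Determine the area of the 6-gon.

196.5

Σ = (60) + (30) + (90) + (171) + (40) + (2) = 393
Area = |Σ|/2 = 196.5.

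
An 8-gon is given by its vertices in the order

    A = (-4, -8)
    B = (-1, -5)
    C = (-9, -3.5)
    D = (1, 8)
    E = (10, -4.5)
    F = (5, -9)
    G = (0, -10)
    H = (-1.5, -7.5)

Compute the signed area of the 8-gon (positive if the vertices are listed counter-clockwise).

A→B: (-4)(-5) − (-1)(-8) = 12
B→C: (-1)(-3.5) − (-9)(-5) = -41.5
C→D: (-9)(8) − (1)(-3.5) = -68.5
D→E: (1)(-4.5) − (10)(8) = -84.5
E→F: (10)(-9) − (5)(-4.5) = -67.5
F→G: (5)(-10) − (0)(-9) = -50
G→H: (0)(-7.5) − (-1.5)(-10) = -15
H→A: (-1.5)(-8) − (-4)(-7.5) = -18
Σ = -333
Signed area = Σ/2 = -166.5 (negative ⇒ clockwise traversal).

-166.5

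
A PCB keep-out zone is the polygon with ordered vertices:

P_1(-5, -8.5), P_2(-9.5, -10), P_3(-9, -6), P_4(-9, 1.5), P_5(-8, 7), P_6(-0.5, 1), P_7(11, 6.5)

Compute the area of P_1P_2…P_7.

Apply the shoelace formula: 2A = Σ (x_i·y_{i+1} − x_{i+1}·y_i), indices taken mod 7.
Cross-terms: -30.75, -33, -67.5, -51, -4.5, -14.25, -61  ⇒  Σ = -262
Area = |Σ|/2 = 131.

131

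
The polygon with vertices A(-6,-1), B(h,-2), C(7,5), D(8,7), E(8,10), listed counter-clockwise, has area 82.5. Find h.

9

Write out the shoelace sum; only the two edges meeting at B involve h:
2·Area = [((-6)·(-2) − h·(-1)) + (h·5 − 7·(-2))] + 85
       = 6·h + 111 = 165
⇒ h = 9.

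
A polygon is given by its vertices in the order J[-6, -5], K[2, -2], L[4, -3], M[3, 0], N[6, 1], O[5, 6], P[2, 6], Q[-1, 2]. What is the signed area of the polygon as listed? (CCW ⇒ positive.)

J→K: (-6)(-2) − (2)(-5) = 22
K→L: (2)(-3) − (4)(-2) = 2
L→M: (4)(0) − (3)(-3) = 9
M→N: (3)(1) − (6)(0) = 3
N→O: (6)(6) − (5)(1) = 31
O→P: (5)(6) − (2)(6) = 18
P→Q: (2)(2) − (-1)(6) = 10
Q→J: (-1)(-5) − (-6)(2) = 17
Σ = 112
Signed area = Σ/2 = 56 (positive ⇒ counter-clockwise traversal).

56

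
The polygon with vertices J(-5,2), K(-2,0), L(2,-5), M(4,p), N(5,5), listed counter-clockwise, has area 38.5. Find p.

Write out the shoelace sum; only the two edges meeting at M involve p:
2·Area = [(2·p − 4·(-5)) + (4·5 − 5·p)] + 49
       = -3·p + 89 = 77
⇒ p = 4.

4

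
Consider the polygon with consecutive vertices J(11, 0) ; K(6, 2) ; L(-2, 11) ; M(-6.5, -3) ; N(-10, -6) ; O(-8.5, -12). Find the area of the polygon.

Apply Gauss's area formula: 2A = Σ (x_i·y_{i+1} − x_{i+1}·y_i), indices taken mod 6.
J→K: (11)(2) − (6)(0) = 22
K→L: (6)(11) − (-2)(2) = 70
L→M: (-2)(-3) − (-6.5)(11) = 77.5
M→N: (-6.5)(-6) − (-10)(-3) = 9
N→O: (-10)(-12) − (-8.5)(-6) = 69
O→J: (-8.5)(0) − (11)(-12) = 132
Σ = 379.5
Area = |Σ|/2 = 189.75.

189.75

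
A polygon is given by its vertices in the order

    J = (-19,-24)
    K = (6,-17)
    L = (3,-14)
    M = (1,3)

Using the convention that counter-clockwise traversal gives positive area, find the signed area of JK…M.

245

Apply Gauss's area formula: 2A = Σ (x_i·y_{i+1} − x_{i+1}·y_i), indices taken mod 4.
Σ = (467) + (-33) + (23) + (33) = 490
Signed area = Σ/2 = 245 (positive ⇒ counter-clockwise traversal).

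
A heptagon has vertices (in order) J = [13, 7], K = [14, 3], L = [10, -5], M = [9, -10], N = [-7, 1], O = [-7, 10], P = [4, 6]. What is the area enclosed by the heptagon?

Apply the surveyor's formula: 2A = Σ (x_i·y_{i+1} − x_{i+1}·y_i), indices taken mod 7.
Cross-terms: -59, -100, -55, -61, -63, -82, -50  ⇒  Σ = -470
Area = |Σ|/2 = 235.

235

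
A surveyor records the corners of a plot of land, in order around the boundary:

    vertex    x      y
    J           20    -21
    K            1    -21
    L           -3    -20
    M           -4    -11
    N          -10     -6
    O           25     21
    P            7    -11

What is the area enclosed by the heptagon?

512

Apply Gauss's area formula: 2A = Σ (x_i·y_{i+1} − x_{i+1}·y_i), indices taken mod 7.
Σ = (-399) + (-83) + (-47) + (-86) + (-60) + (-422) + (73) = -1024
Area = |Σ|/2 = 512.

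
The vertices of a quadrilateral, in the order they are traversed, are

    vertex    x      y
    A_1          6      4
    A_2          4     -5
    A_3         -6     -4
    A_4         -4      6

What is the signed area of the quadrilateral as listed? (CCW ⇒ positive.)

-98

Cross-terms: -46, -46, -52, -52  ⇒  Σ = -196
Signed area = Σ/2 = -98 (negative ⇒ clockwise traversal).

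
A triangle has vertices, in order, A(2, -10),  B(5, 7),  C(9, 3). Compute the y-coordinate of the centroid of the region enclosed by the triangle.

Apply the shoelace formula. First the cross-terms c_i = x_i·y_{i+1} − x_{i+1}·y_i:
  64, -48, -96  ⇒  2A = -80, A = -40.
Then Σ (y_i + y_{i+1})·c_i = 0, so ȳ = 0 / (6·(-40)) = 0.

0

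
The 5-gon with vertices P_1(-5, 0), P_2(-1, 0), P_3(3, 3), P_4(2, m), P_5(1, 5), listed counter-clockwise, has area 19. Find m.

Write out the shoelace sum; only the two edges meeting at P_4 involve m:
2·Area = [(3·m − 2·3) + (2·5 − 1·m)] + 22
       = 2·m + 26 = 38
⇒ m = 6.

6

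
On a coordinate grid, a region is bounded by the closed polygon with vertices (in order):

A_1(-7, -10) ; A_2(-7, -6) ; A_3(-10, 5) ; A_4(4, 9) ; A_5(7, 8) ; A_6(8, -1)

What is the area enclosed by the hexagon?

Apply the surveyor's formula: 2A = Σ (x_i·y_{i+1} − x_{i+1}·y_i), indices taken mod 6.
Σ = (-28) + (-95) + (-110) + (-31) + (-71) + (-87) = -422
Area = |Σ|/2 = 211.

211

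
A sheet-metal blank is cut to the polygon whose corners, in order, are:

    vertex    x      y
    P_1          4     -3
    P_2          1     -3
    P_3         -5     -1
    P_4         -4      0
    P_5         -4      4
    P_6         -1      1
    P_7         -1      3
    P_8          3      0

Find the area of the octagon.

32.5

Cross-terms: -9, -16, -4, -16, 0, -2, -9, -9  ⇒  Σ = -65
Area = |Σ|/2 = 32.5.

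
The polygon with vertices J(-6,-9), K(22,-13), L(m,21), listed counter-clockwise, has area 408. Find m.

The doubled signed area Σ (x_i y_{i+1} − x_{i+1} y_i) is linear in m.
With m=0 it equals 864; the coefficient of m is 4 (from the two edges through L).
So 4·m + 864 = 2·408 = 816 ⇒ m = -12.

-12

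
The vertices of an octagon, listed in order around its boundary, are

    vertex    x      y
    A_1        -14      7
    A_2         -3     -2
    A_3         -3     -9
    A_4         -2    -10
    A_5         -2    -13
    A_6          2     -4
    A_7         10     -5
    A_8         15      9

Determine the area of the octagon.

Σ = (49) + (21) + (12) + (6) + (34) + (30) + (165) + (231) = 548
Area = |Σ|/2 = 274.

274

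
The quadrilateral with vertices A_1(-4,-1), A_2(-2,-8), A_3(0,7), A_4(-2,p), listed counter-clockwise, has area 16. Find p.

The doubled signed area Σ (x_i y_{i+1} − x_{i+1} y_i) is linear in p.
With p=0 it equals 32; the coefficient of p is 4 (from the two edges through A_4).
So 4·p + 32 = 2·16 = 32 ⇒ p = 0.

0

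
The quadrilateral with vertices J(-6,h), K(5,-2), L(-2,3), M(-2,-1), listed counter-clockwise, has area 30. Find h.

-5

The doubled signed area Σ (x_i y_{i+1} − x_{i+1} y_i) is linear in h.
With h=0 it equals 25; the coefficient of h is -7 (from the two edges through J).
So -7·h + 25 = 2·30 = 60 ⇒ h = -5.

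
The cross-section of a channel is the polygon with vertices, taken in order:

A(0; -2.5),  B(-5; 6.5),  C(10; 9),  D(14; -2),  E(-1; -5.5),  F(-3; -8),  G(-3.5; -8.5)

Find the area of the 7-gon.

174.875

Apply the shoelace (surveyor's) formula: 2A = Σ (x_i·y_{i+1} − x_{i+1}·y_i), indices taken mod 7.
Cross-terms: -12.5, -110, -146, -79, -8.5, -2.5, 8.75  ⇒  Σ = -349.75
Area = |Σ|/2 = 174.875.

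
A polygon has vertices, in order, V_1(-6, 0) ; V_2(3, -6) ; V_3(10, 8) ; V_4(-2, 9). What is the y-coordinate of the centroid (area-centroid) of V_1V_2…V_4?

8/3

Apply Gauss's area formula. First the cross-terms c_i = x_i·y_{i+1} − x_{i+1}·y_i:
  36, 84, 106, 54  ⇒  2A = 280, A = 140.
Then Σ (y_i + y_{i+1})·c_i = 2240, so ȳ = 2240 / (6·140) = 8/3.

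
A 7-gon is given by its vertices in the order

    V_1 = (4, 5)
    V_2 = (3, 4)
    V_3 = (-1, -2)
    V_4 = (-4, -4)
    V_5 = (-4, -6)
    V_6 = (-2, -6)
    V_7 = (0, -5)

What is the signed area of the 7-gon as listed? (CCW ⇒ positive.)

Σ = (1) + (-2) + (-4) + (8) + (12) + (10) + (20) = 45
Signed area = Σ/2 = 22.5 (positive ⇒ counter-clockwise traversal).

22.5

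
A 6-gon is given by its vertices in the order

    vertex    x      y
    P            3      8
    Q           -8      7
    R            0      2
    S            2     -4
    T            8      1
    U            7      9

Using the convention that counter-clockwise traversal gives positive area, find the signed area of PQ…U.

Apply the shoelace formula: 2A = Σ (x_i·y_{i+1} − x_{i+1}·y_i), indices taken mod 6.
P→Q: (3)(7) − (-8)(8) = 85
Q→R: (-8)(2) − (0)(7) = -16
R→S: (0)(-4) − (2)(2) = -4
S→T: (2)(1) − (8)(-4) = 34
T→U: (8)(9) − (7)(1) = 65
U→P: (7)(8) − (3)(9) = 29
Σ = 193
Signed area = Σ/2 = 96.5 (positive ⇒ counter-clockwise traversal).

96.5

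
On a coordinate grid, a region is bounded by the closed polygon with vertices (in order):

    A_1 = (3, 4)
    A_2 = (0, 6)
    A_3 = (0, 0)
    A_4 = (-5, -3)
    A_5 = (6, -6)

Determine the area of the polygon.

Apply the shoelace (surveyor's) formula: 2A = Σ (x_i·y_{i+1} − x_{i+1}·y_i), indices taken mod 5.
Σ = (18) + (0) + (0) + (48) + (42) = 108
Area = |Σ|/2 = 54.

54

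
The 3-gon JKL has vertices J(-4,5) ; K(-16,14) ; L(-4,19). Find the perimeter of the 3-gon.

|JK| = √((-12)² + (9)²) = √225 = 15
|KL| = √((12)² + (5)²) = √169 = 13
|LJ| = √((0)² + (-14)²) = √196 = 14
Perimeter = 15 + 13 + 14 = 42.

42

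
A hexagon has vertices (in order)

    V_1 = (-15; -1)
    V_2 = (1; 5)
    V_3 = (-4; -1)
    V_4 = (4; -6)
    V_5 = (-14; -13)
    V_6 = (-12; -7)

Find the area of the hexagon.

Apply the shoelace (surveyor's) formula: 2A = Σ (x_i·y_{i+1} − x_{i+1}·y_i), indices taken mod 6.
Σ = (-74) + (19) + (28) + (-136) + (-58) + (-93) = -314
Area = |Σ|/2 = 157.

157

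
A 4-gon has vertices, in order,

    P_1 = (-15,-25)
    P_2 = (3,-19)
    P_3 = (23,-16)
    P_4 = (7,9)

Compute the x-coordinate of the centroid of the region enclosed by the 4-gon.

1307/257

Apply the surveyor's formula. First the cross-terms c_i = x_i·y_{i+1} − x_{i+1}·y_i:
  360, 389, 319, -40  ⇒  2A = 1028, A = 514.
Then Σ (x_i + x_{i+1})·c_i = 15684, so x̄ = 15684 / (6·514) = 1307/257.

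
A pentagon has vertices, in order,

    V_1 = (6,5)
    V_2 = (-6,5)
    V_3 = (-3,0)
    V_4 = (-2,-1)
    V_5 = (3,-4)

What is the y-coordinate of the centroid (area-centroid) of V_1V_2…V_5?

Apply the surveyor's formula. First the cross-terms c_i = x_i·y_{i+1} − x_{i+1}·y_i:
  60, 15, 3, 11, 39  ⇒  2A = 128, A = 64.
Then Σ (y_i + y_{i+1})·c_i = 656, so ȳ = 656 / (6·64) = 41/24.

41/24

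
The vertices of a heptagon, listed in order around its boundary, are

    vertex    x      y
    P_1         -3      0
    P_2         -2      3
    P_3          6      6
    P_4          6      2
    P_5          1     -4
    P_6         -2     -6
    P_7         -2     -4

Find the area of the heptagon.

59.5

Apply the shoelace (surveyor's) formula: 2A = Σ (x_i·y_{i+1} − x_{i+1}·y_i), indices taken mod 7.
Σ = (-9) + (-30) + (-24) + (-26) + (-14) + (-4) + (-12) = -119
Area = |Σ|/2 = 59.5.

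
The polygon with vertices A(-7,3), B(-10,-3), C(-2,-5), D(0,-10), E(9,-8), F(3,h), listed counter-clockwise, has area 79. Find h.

-5

The doubled signed area Σ (x_i y_{i+1} − x_{i+1} y_i) is linear in h.
With h=0 it equals 238; the coefficient of h is 16 (from the two edges through F).
So 16·h + 238 = 2·79 = 158 ⇒ h = -5.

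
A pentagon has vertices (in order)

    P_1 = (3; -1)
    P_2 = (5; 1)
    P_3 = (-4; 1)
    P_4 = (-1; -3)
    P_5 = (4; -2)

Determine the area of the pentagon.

Apply the surveyor's formula: 2A = Σ (x_i·y_{i+1} − x_{i+1}·y_i), indices taken mod 5.
Σ = (8) + (9) + (13) + (14) + (2) = 46
Area = |Σ|/2 = 23.

23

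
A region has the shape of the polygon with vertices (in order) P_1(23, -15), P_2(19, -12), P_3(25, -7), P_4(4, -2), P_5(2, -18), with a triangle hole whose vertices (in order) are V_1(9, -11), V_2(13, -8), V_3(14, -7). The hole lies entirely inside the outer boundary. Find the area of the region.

Outer boundary:
Apply the shoelace (surveyor's) formula: 2A = Σ (x_i·y_{i+1} − x_{i+1}·y_i), indices taken mod 5.
Σ = (9) + (167) + (-22) + (-68) + (384) = 470
Area = |Σ|/2 = 235.
Hole:
Apply Gauss's area formula: 2A = Σ (x_i·y_{i+1} − x_{i+1}·y_i), indices taken mod 3.
Σ = (71) + (21) + (-91) = 1
Area = |Σ|/2 = 0.5.
Net area = 235 − 0.5 = 234.5.

234.5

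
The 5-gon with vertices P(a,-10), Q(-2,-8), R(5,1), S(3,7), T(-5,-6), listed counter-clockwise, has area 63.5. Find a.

-5

The doubled signed area Σ (x_i y_{i+1} − x_{i+1} y_i) is linear in a.
With a=0 it equals 117; the coefficient of a is -2 (from the two edges through P).
So -2·a + 117 = 2·63.5 = 127 ⇒ a = -5.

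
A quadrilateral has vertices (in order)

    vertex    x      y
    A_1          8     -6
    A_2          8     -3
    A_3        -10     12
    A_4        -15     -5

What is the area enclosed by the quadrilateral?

Apply the shoelace formula: 2A = Σ (x_i·y_{i+1} − x_{i+1}·y_i), indices taken mod 4.
Cross-terms: 24, 66, 230, 130  ⇒  Σ = 450
Area = |Σ|/2 = 225.

225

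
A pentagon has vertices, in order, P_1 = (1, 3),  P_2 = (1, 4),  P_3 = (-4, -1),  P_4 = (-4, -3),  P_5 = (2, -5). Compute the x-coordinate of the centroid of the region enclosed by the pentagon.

-42/61

Apply Gauss's area formula. First the cross-terms c_i = x_i·y_{i+1} − x_{i+1}·y_i:
  1, 15, 8, 26, 11  ⇒  2A = 61, A = 30.5.
Then Σ (x_i + x_{i+1})·c_i = -126, so x̄ = -126 / (6·30.5) = -42/61.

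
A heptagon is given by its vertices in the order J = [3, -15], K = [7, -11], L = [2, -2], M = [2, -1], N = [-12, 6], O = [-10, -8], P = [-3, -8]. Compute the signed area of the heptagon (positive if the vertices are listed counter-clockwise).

Cross-terms: 72, 8, 2, 0, 156, 56, 69  ⇒  Σ = 363
Signed area = Σ/2 = 181.5 (positive ⇒ counter-clockwise traversal).

181.5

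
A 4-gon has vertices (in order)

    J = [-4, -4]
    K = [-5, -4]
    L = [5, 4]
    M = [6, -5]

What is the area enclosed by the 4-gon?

48.5

Σ = (-4) + (0) + (-49) + (-44) = -97
Area = |Σ|/2 = 48.5.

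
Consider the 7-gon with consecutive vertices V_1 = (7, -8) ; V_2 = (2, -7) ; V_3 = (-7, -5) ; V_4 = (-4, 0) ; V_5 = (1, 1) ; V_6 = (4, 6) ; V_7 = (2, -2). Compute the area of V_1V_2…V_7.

68

V_1→V_2: (7)(-7) − (2)(-8) = -33
V_2→V_3: (2)(-5) − (-7)(-7) = -59
V_3→V_4: (-7)(0) − (-4)(-5) = -20
V_4→V_5: (-4)(1) − (1)(0) = -4
V_5→V_6: (1)(6) − (4)(1) = 2
V_6→V_7: (4)(-2) − (2)(6) = -20
V_7→V_1: (2)(-8) − (7)(-2) = -2
Σ = -136
Area = |Σ|/2 = 68.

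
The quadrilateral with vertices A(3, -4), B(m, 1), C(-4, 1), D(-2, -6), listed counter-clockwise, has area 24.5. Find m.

-2

Write out the shoelace sum; only the two edges meeting at B involve m:
2·Area = [(3·1 − m·(-4)) + (m·1 − (-4)·1)] + 52
       = 5·m + 59 = 49
⇒ m = -2.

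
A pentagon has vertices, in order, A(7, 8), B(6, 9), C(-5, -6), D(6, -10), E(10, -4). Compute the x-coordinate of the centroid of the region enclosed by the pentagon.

Apply the shoelace formula. First the cross-terms c_i = x_i·y_{i+1} − x_{i+1}·y_i:
  15, 9, 86, 76, 108  ⇒  2A = 294, A = 147.
Then Σ (x_i + x_{i+1})·c_i = 3342, so x̄ = 3342 / (6·147) = 557/147.

557/147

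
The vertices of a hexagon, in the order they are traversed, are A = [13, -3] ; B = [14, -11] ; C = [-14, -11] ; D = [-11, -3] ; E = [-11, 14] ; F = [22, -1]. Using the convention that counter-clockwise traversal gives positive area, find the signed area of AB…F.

Cross-terms: -101, -308, -79, -187, -297, -53  ⇒  Σ = -1025
Signed area = Σ/2 = -512.5 (negative ⇒ clockwise traversal).

-512.5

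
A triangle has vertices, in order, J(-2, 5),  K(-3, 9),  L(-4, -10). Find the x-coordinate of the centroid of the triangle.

-3

Apply Gauss's area formula. First the cross-terms c_i = x_i·y_{i+1} − x_{i+1}·y_i:
  -3, 66, -40  ⇒  2A = 23, A = 11.5.
Then Σ (x_i + x_{i+1})·c_i = -207, so x̄ = -207 / (6·11.5) = -3.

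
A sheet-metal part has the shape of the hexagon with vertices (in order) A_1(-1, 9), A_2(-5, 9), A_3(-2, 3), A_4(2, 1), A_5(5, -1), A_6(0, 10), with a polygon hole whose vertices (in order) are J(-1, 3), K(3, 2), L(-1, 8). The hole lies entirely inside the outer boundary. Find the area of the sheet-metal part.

Outer boundary:
Σ = (36) + (3) + (-8) + (-7) + (50) + (10) = 84
Area = |Σ|/2 = 42.
Hole:
Σ = (-11) + (26) + (5) = 20
Area = |Σ|/2 = 10.
Net area = 42 − 10 = 32.

32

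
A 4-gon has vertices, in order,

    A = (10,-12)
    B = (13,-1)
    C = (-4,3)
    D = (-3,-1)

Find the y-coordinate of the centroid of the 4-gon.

Apply Gauss's area formula. First the cross-terms c_i = x_i·y_{i+1} − x_{i+1}·y_i:
  146, 35, 13, 46  ⇒  2A = 240, A = 120.
Then Σ (y_i + y_{i+1})·c_i = -2400, so ȳ = -2400 / (6·120) = -10/3.

-10/3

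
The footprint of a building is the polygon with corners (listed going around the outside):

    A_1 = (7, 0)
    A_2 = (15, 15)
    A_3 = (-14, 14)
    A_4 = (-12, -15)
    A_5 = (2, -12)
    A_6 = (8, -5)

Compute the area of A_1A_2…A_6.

599

Σ = (105) + (420) + (378) + (174) + (86) + (35) = 1198
Area = |Σ|/2 = 599.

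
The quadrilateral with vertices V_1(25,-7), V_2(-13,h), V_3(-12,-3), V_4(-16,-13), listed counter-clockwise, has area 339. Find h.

5

Write out the shoelace sum; only the two edges meeting at V_2 involve h:
2·Area = [(25·h − (-13)·(-7)) + ((-13)·(-3) − (-12)·h)] + 545
       = 37·h + 493 = 678
⇒ h = 5.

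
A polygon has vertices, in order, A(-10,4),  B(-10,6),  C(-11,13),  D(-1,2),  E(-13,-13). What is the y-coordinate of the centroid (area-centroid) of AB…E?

Apply Gauss's area formula. First the cross-terms c_i = x_i·y_{i+1} − x_{i+1}·y_i:
  -20, -64, -9, 39, -182  ⇒  2A = -236, A = -118.
Then Σ (y_i + y_{i+1})·c_i = -342, so ȳ = -342 / (6·(-118)) = 57/118.

57/118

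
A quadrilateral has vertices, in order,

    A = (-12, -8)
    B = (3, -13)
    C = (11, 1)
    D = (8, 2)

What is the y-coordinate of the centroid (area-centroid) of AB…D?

-35/6

Apply the shoelace (surveyor's) formula. First the cross-terms c_i = x_i·y_{i+1} − x_{i+1}·y_i:
  180, 146, 14, -40  ⇒  2A = 300, A = 150.
Then Σ (y_i + y_{i+1})·c_i = -5250, so ȳ = -5250 / (6·150) = -35/6.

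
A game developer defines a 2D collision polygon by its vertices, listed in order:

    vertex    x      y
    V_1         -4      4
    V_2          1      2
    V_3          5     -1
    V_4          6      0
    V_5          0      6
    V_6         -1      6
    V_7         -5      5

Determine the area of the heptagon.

25

Cross-terms: -12, -11, 6, 36, 6, 25, 0  ⇒  Σ = 50
Area = |Σ|/2 = 25.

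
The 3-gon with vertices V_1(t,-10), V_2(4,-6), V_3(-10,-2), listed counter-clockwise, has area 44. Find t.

Write out the shoelace sum; only the two edges meeting at V_1 involve t:
2·Area = [((-10)·(-10) − t·(-2)) + (t·(-6) − 4·(-10))] + -68
       = -4·t + 72 = 88
⇒ t = -4.

-4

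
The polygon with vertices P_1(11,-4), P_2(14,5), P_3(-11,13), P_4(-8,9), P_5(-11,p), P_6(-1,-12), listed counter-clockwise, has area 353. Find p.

2

Write out the shoelace sum; only the two edges meeting at P_5 involve p:
2·Area = [((-8)·p − (-11)·9) + ((-11)·(-12) − (-1)·p)] + 489
       = -7·p + 720 = 706
⇒ p = 2.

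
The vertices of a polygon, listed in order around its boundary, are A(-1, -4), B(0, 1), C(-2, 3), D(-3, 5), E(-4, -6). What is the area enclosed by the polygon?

24

Σ = (-1) + (2) + (-1) + (38) + (10) = 48
Area = |Σ|/2 = 24.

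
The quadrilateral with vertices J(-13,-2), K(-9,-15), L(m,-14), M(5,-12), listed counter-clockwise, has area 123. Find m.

The doubled signed area Σ (x_i y_{i+1} − x_{i+1} y_i) is linear in m.
With m=0 it equals 207; the coefficient of m is 3 (from the two edges through L).
So 3·m + 207 = 2·123 = 246 ⇒ m = 13.

13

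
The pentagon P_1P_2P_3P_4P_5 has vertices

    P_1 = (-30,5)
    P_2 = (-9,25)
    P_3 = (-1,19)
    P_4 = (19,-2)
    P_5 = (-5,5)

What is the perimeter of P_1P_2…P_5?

118

|P_1P_2| = √((21)² + (20)²) = √841 = 29
|P_2P_3| = √((8)² + (-6)²) = √100 = 10
|P_3P_4| = √((20)² + (-21)²) = √841 = 29
|P_4P_5| = √((-24)² + (7)²) = √625 = 25
|P_5P_1| = √((-25)² + (0)²) = √625 = 25
Perimeter = 29 + 10 + 29 + 25 + 25 = 118.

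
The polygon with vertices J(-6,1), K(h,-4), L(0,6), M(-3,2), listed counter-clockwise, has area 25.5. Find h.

0

Write out the shoelace sum; only the two edges meeting at K involve h:
2·Area = [((-6)·(-4) − h·1) + (h·6 − 0·(-4))] + 27
       = 5·h + 51 = 51
⇒ h = 0.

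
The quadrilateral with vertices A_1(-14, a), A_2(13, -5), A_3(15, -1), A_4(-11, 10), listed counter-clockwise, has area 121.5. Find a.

The doubled signed area Σ (x_i y_{i+1} − x_{i+1} y_i) is linear in a.
With a=0 it equals 411; the coefficient of a is -24 (from the two edges through A_1).
So -24·a + 411 = 2·121.5 = 243 ⇒ a = 7.

7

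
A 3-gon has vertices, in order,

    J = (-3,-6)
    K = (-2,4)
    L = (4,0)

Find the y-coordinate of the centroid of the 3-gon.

Apply the surveyor's formula. First the cross-terms c_i = x_i·y_{i+1} − x_{i+1}·y_i:
  -24, -16, -24  ⇒  2A = -64, A = -32.
Then Σ (y_i + y_{i+1})·c_i = 128, so ȳ = 128 / (6·(-32)) = -2/3.

-2/3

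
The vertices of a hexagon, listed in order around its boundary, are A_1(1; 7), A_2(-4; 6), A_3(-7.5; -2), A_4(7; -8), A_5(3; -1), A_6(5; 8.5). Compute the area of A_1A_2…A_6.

Apply the surveyor's formula: 2A = Σ (x_i·y_{i+1} − x_{i+1}·y_i), indices taken mod 6.
A_1→A_2: (1)(6) − (-4)(7) = 34
A_2→A_3: (-4)(-2) − (-7.5)(6) = 53
A_3→A_4: (-7.5)(-8) − (7)(-2) = 74
A_4→A_5: (7)(-1) − (3)(-8) = 17
A_5→A_6: (3)(8.5) − (5)(-1) = 30.5
A_6→A_1: (5)(7) − (1)(8.5) = 26.5
Σ = 235
Area = |Σ|/2 = 117.5.

117.5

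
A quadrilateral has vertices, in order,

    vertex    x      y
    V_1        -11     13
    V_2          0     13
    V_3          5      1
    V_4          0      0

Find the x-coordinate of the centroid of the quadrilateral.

-2

Apply the shoelace (surveyor's) formula. First the cross-terms c_i = x_i·y_{i+1} − x_{i+1}·y_i:
  -143, -65, 0, 0  ⇒  2A = -208, A = -104.
Then Σ (x_i + x_{i+1})·c_i = 1248, so x̄ = 1248 / (6·(-104)) = -2.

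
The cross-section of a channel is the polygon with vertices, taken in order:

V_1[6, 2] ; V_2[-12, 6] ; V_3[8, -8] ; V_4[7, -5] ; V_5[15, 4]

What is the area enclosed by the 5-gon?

116.5

Apply the shoelace (surveyor's) formula: 2A = Σ (x_i·y_{i+1} − x_{i+1}·y_i), indices taken mod 5.
Σ = (60) + (48) + (16) + (103) + (6) = 233
Area = |Σ|/2 = 116.5.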